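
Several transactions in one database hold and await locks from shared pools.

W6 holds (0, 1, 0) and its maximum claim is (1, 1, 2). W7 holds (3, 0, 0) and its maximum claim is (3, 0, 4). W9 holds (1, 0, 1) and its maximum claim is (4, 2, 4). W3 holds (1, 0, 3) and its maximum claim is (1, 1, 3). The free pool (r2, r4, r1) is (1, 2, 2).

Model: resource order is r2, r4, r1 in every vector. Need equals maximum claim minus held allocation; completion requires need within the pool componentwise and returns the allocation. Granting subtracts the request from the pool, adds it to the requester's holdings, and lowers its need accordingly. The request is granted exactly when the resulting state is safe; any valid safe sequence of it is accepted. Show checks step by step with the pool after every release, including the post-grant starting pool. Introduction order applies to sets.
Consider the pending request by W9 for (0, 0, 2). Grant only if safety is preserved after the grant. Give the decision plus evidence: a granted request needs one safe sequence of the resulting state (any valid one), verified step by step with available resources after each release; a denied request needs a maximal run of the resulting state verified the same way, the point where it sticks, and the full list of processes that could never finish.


DENY — the pretend-granted state is unsafe.
Key observation: after W3, W6 the pool peaks at (2, 3, 3), and each blocked process is short somewhere: W7 on r1; W9 on r2.
On the post-grant state, W3, W6 is a maximal run — nothing extends it. Check, step by step:
  pool = (1, 2, 0)
  run W3 (needs (0, 1, 0), free (1, 2, 0)); after release of (1, 0, 3) the pool is (2, 2, 3)
  run W6 (needs (1, 0, 2), free (2, 2, 3)); after release of (0, 1, 0) the pool is (2, 3, 3)
  W7 cannot run: need (0, 0, 4) vs free (2, 3, 3) (insufficient r1)
  W9 cannot run: need (3, 2, 1) vs free (2, 3, 3) (insufficient r2)
Processes that could never finish after the grant: W7 and W9.


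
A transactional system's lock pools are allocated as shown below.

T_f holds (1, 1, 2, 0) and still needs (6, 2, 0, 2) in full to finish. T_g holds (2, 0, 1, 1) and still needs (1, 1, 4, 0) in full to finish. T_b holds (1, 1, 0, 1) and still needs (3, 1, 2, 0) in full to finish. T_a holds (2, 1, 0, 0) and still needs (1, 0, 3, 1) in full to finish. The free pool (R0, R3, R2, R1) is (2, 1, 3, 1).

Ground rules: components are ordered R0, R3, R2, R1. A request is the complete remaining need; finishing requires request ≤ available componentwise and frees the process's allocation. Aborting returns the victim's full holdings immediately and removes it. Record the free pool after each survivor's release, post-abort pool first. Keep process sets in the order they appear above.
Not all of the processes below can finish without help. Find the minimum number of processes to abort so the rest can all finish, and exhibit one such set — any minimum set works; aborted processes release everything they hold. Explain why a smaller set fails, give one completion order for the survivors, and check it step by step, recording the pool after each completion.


Minimum abort set: T_g.
Key observation: aborting T_g returns (2, 0, 1, 1), and T_f — hopeless before — runs at step 3 with the returned capacity in the pool.
Minimality: the empty abort set fails — the state is deadlocked as it stands.
Survivors finish in the order: T_a, T_b, T_f. Walking it through (pool after the aborts first):
  pool = (4, 1, 4, 2)
  T_a: need (1, 0, 3, 1) fits (4, 1, 4, 2); releases (2, 1, 0, 0), pool now (6, 2, 4, 2)
  T_b: need (3, 1, 2, 0) fits (6, 2, 4, 2); releases (1, 1, 0, 1), pool now (7, 3, 4, 3)
  T_f: need (6, 2, 0, 2) fits (7, 3, 4, 3); releases (1, 1, 2, 0), pool now (8, 4, 6, 3)


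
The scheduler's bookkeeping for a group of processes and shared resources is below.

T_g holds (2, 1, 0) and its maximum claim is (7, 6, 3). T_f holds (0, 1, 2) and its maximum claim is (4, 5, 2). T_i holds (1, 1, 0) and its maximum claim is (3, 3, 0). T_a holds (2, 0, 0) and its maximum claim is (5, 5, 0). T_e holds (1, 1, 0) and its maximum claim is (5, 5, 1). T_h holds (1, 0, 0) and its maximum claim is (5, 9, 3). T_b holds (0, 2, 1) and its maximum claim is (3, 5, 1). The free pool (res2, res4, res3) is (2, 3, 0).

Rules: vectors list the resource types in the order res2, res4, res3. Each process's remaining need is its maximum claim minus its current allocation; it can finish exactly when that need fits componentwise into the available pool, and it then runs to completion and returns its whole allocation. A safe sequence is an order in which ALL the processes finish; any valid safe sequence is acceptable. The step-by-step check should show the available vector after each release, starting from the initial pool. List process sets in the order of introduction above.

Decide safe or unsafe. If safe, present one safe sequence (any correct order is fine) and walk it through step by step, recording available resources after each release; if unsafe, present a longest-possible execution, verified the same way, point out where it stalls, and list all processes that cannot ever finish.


SAFE, for example via the order T_i, T_b, T_a, T_f, T_g, T_e, T_h.
Key observation: T_i marks the first exact bind of the order: its need (2, 2, 0) fits the free (2, 3, 0) with zero slack on a requested resource.
Check, step by step:
  pool = (2, 3, 0)
  T_i needs (2, 2, 0) <= (2, 3, 0) -> finishes; pool += (1, 1, 0) = (3, 4, 0)
  T_b needs (3, 3, 0) <= (3, 4, 0) -> finishes; pool += (0, 2, 1) = (3, 6, 1)
  T_a needs (3, 5, 0) <= (3, 6, 1) -> finishes; pool += (2, 0, 0) = (5, 6, 1)
  T_f needs (4, 4, 0) <= (5, 6, 1) -> finishes; pool += (0, 1, 2) = (5, 7, 3)
  T_g needs (5, 5, 3) <= (5, 7, 3) -> finishes; pool += (2, 1, 0) = (7, 8, 3)
  T_e needs (4, 4, 1) <= (7, 8, 3) -> finishes; pool += (1, 1, 0) = (8, 9, 3)
  T_h needs (4, 9, 3) <= (8, 9, 3) -> finishes; pool += (1, 0, 0) = (9, 9, 3)


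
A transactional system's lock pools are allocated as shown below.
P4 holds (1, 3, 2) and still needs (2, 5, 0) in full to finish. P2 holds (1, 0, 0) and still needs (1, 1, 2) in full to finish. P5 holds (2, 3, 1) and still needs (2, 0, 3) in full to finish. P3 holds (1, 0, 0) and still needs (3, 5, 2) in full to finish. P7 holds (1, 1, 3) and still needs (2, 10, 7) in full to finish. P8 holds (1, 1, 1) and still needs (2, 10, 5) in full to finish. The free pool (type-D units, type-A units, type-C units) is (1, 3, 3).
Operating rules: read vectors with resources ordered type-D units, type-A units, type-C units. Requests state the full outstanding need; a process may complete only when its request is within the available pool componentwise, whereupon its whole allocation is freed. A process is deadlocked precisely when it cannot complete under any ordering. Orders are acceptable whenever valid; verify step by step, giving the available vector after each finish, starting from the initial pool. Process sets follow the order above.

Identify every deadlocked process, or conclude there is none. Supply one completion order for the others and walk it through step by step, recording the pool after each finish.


Deadlocked: P7 and P8.
Key observation: after P2, P5, P3, P4 complete, (6, 9, 6) is the best the pool ever gets, yet each leftover process wants more type-A units.
The rest can finish in the order P2, P5, P3, P4. Check, step by step:
  pool = (1, 3, 3)
  P2 needs (1, 1, 2) <= (1, 3, 3) -> finishes; pool += (1, 0, 0) = (2, 3, 3)
  P5 needs (2, 0, 3) <= (2, 3, 3) -> finishes; pool += (2, 3, 1) = (4, 6, 4)
  P3 needs (3, 5, 2) <= (4, 6, 4) -> finishes; pool += (1, 0, 0) = (5, 6, 4)
  P4 needs (2, 5, 0) <= (5, 6, 4) -> finishes; pool += (1, 3, 2) = (6, 9, 6)
None of the blocked processes ever fits:
  P7 cannot run: need (2, 10, 7) vs free (6, 9, 6) (insufficient type-A units and type-C units)
  P8 cannot run: need (2, 10, 5) vs free (6, 9, 6) (insufficient type-A units)


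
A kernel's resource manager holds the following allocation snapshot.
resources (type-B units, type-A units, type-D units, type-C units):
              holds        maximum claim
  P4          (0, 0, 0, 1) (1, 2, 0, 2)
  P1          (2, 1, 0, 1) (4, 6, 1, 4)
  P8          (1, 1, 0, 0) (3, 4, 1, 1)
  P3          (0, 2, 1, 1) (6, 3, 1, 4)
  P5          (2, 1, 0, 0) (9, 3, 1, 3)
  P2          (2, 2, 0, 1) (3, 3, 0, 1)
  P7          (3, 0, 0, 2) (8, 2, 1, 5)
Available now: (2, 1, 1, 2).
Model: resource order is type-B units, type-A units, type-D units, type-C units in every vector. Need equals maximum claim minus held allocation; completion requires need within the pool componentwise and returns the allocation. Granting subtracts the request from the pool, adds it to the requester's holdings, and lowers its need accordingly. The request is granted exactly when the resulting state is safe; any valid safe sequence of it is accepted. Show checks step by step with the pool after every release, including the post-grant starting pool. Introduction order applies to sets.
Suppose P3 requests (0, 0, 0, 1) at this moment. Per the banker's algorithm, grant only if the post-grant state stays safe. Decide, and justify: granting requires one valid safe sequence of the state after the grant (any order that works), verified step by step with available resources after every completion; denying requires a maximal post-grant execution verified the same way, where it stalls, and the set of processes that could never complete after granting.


GRANT. The post-grant state is safe; one safe sequence: P2, P8, P4, P7, P3, P5, P1.
Key observation: with (2, 1, 1, 1) left after the transfer, P2 can run at once — the state stays safe.
Verifying the post-grant state step by step:
  pool = (2, 1, 1, 1)
  P2 needs (1, 1, 0, 0) <= (2, 1, 1, 1) -> finishes; pool += (2, 2, 0, 1) = (4, 3, 1, 2)
  P8 needs (2, 3, 1, 1) <= (4, 3, 1, 2) -> finishes; pool += (1, 1, 0, 0) = (5, 4, 1, 2)
  P4 needs (1, 2, 0, 1) <= (5, 4, 1, 2) -> finishes; pool += (0, 0, 0, 1) = (5, 4, 1, 3)
  P7 needs (5, 2, 1, 3) <= (5, 4, 1, 3) -> finishes; pool += (3, 0, 0, 2) = (8, 4, 1, 5)
  P3 needs (6, 1, 0, 2) <= (8, 4, 1, 5) -> finishes; pool += (0, 2, 1, 2) = (8, 6, 2, 7)
  P5 needs (7, 2, 1, 3) <= (8, 6, 2, 7) -> finishes; pool += (2, 1, 0, 0) = (10, 7, 2, 7)
  P1 needs (2, 5, 1, 3) <= (10, 7, 2, 7) -> finishes; pool += (2, 1, 0, 1) = (12, 8, 2, 8)


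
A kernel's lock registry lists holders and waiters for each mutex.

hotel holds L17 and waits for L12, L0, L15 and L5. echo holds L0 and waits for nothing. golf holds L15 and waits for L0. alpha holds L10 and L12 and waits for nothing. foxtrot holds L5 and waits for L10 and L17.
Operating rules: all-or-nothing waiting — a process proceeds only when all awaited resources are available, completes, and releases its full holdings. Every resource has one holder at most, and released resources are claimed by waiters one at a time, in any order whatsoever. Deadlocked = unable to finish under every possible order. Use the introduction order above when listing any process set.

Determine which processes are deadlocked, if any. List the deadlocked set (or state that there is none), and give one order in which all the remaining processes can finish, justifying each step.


Deadlocked set: hotel and foxtrot.
Key observation: the knot is the closed ring of waits hotel -> foxtrot -> hotel; no other process is dragged down with it.
A valid finishing order for the others: echo, golf, alpha.
Check, step by step:
  echo waits on nothing -> runs at once and releases L0
  golf waits on L0 — all released -> runs and releases L15
  alpha waits on nothing -> runs at once and releases L10 and L12


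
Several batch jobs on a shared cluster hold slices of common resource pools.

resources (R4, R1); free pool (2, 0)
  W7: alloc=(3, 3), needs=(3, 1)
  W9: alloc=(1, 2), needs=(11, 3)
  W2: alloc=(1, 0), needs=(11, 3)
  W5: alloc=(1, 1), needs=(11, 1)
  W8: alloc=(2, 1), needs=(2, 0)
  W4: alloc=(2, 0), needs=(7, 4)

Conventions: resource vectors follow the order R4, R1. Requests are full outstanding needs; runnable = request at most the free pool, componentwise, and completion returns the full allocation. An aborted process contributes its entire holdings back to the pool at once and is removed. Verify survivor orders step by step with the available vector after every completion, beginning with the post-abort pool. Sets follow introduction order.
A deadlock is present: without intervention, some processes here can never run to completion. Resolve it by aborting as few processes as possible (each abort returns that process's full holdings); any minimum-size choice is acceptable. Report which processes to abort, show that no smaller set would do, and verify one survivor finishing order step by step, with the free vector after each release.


Abort W2 and W5.
Key observation: the returned (2, 1) from W2 and W5 is what brings W9 — unrunnable before, under any order — into play at step 4.
Why nothing smaller works — every single abort fails: W7 alone leaves W9 blocked (short on R4); W9 alone leaves W2 blocked (short on R4); W2 alone leaves W9 blocked (short on R4); W5 alone leaves W9 blocked (short on R4); W8 alone leaves W9 blocked (short on R4); W4 alone leaves W9 blocked (short on R4).
Survivors finish in the order: W7, W4, W8, W9. Check, step by step (pool after the aborts first):
  pool = (4, 1)
  run W7 (needs (3, 1), free (4, 1)); after release of (3, 3) the pool is (7, 4)
  run W4 (needs (7, 4), free (7, 4)); after release of (2, 0) the pool is (9, 4)
  run W8 (needs (2, 0), free (9, 4)); after release of (2, 1) the pool is (11, 5)
  run W9 (needs (11, 3), free (11, 5)); after release of (1, 2) the pool is (12, 7)


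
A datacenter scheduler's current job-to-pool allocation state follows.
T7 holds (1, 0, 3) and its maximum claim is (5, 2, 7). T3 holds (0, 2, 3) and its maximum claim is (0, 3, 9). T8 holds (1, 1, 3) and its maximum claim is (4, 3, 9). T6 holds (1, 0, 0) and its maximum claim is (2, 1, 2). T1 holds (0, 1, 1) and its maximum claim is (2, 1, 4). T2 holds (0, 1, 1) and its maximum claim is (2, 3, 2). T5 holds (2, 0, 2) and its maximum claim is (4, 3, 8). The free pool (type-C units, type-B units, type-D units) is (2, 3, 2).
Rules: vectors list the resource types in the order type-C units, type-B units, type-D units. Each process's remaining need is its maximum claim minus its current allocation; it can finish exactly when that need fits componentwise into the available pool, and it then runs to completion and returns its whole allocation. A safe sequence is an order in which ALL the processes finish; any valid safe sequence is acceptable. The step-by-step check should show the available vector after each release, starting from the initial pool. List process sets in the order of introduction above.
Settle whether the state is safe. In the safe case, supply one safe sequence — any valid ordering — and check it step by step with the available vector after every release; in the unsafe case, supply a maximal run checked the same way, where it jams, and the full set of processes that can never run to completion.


UNSAFE.
Key observation: after T6, T2, T1 the pool peaks at (3, 5, 4), and each blocked process is short somewhere: T7 on type-C units; T3 on type-D units; T8 on type-D units; T5 on type-D units.
Going as far as possible: T6, T2, T1; after that, nothing fits. Step-by-step check:
  pool = (2, 3, 2)
  T6: need (1, 1, 2) fits (2, 3, 2); releases (1, 0, 0), pool now (3, 3, 2)
  T2: need (2, 2, 1) fits (3, 3, 2); releases (0, 1, 1), pool now (3, 4, 3)
  T1: need (2, 0, 3) fits (3, 4, 3); releases (0, 1, 1), pool now (3, 5, 4)
  blocked: T7 wants (4, 2, 4), pool (3, 5, 4) — not enough type-C units
  blocked: T3 wants (0, 1, 6), pool (3, 5, 4) — not enough type-D units
  blocked: T8 wants (3, 2, 6), pool (3, 5, 4) — not enough type-D units
  blocked: T5 wants (2, 3, 6), pool (3, 5, 4) — not enough type-D units
Processes that can never finish: T7, T3, T8 and T5.


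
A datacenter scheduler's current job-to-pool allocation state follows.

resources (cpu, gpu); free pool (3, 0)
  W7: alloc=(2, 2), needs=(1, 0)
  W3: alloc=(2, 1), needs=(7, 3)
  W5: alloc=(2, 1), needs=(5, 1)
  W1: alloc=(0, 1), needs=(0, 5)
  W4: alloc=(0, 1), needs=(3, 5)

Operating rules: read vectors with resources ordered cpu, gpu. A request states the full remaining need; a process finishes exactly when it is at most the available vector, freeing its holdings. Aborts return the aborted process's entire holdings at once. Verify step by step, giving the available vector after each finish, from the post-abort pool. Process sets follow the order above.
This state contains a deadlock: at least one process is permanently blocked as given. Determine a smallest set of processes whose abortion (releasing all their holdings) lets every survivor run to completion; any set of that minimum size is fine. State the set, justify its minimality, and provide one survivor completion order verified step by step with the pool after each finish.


Minimum abort set: W4.
Key observation: no ordering could ever have run W1 before the abort of W4; with (0, 1) back in the pool it fits at step 4.
Minimality: the empty abort set fails — the state is deadlocked as it stands.
Survivors finish in the order: W7, W5, W3, W1. Check, step by step (pool after the aborts first):
  pool = (3, 1)
  W7 needs (1, 0) <= (3, 1) -> finishes; pool += (2, 2) = (5, 3)
  W5 needs (5, 1) <= (5, 3) -> finishes; pool += (2, 1) = (7, 4)
  W3 needs (7, 3) <= (7, 4) -> finishes; pool += (2, 1) = (9, 5)
  W1 needs (0, 5) <= (9, 5) -> finishes; pool += (0, 1) = (9, 6)


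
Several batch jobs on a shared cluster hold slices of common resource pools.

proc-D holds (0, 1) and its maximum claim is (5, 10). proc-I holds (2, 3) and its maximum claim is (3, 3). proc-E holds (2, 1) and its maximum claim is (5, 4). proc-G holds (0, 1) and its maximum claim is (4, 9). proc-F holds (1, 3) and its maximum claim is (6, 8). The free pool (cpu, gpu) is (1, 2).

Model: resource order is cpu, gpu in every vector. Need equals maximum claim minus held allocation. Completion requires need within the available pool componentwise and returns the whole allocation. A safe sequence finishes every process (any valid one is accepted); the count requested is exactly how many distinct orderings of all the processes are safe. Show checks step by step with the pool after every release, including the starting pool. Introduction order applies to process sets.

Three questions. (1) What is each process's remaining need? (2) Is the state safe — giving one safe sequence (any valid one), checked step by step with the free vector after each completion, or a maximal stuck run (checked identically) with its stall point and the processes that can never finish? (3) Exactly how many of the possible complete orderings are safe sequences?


(1) Outstanding need per process (order cpu, gpu):
  proc-D: (5, 9)
  proc-I: (1, 0)
  proc-E: (3, 3)
  proc-G: (4, 8)
  proc-F: (5, 5)
(2) SAFE. One safe sequence: proc-I, proc-E, proc-F, proc-G, proc-D.
Key observation: at proc-I the run first touches a limit — (1, 0) against (1, 2), exact on a resource it actually requests.
Step-by-step check:
  pool = (1, 2)
  run proc-I (needs (1, 0), free (1, 2)); after release of (2, 3) the pool is (3, 5)
  run proc-E (needs (3, 3), free (3, 5)); after release of (2, 1) the pool is (5, 6)
  run proc-F (needs (5, 5), free (5, 6)); after release of (1, 3) the pool is (6, 9)
  run proc-G (needs (4, 8), free (6, 9)); after release of (0, 1) the pool is (6, 10)
  run proc-D (needs (5, 9), free (6, 10)); after release of (0, 1) the pool is (6, 11)
(3) The exact count: 2 of the possible complete orderings are safe sequences.


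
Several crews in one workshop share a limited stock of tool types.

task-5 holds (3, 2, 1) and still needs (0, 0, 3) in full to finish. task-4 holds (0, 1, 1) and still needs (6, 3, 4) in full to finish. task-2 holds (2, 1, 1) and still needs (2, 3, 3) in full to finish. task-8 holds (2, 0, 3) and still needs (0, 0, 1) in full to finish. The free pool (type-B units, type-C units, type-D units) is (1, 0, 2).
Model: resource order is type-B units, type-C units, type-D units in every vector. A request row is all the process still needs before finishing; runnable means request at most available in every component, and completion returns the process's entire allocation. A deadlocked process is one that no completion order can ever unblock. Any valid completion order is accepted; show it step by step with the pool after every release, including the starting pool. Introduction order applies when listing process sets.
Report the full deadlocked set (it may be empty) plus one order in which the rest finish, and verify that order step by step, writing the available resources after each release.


Deadlocked: task-4 and task-2.
Key observation: the pool after task-8, task-5 is (6, 2, 6); every surviving request exceeds it in type-C units, so progress ends there.
One completion order for the rest: task-8, task-5. Walking it through:
  pool = (1, 0, 2)
  run task-8 (needs (0, 0, 1), free (1, 0, 2)); after release of (2, 0, 3) the pool is (3, 0, 5)
  run task-5 (needs (0, 0, 3), free (3, 0, 5)); after release of (3, 2, 1) the pool is (6, 2, 6)
None of the blocked processes ever fits:
  blocked: task-4 wants (6, 3, 4), pool (6, 2, 6) — not enough type-C units
  blocked: task-2 wants (2, 3, 3), pool (6, 2, 6) — not enough type-C units


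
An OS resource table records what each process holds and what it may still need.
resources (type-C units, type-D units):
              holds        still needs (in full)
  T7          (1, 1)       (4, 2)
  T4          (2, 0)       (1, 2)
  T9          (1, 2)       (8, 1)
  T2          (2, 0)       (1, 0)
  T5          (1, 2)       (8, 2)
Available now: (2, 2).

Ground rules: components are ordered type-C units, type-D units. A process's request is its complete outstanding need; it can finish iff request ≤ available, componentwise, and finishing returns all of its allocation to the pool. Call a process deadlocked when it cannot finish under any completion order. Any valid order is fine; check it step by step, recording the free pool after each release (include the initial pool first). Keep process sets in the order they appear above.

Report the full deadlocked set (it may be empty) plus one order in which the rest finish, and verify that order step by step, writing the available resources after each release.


Deadlocked: T9 and T5.
Key observation: the pool after T4, T2, T7 is (7, 3); every surviving request exceeds it in type-C units, so progress ends there.
A valid finishing order for the others: T4, T2, T7. Step-by-step check:
  pool = (2, 2)
  T4: need (1, 2) fits (2, 2); releases (2, 0), pool now (4, 2)
  T2: need (1, 0) fits (4, 2); releases (2, 0), pool now (6, 2)
  T7: need (4, 2) fits (6, 2); releases (1, 1), pool now (7, 3)
The blocked processes can never fit:
  blocked: T9 wants (8, 1), pool (7, 3) — not enough type-C units
  blocked: T5 wants (8, 2), pool (7, 3) — not enough type-C units


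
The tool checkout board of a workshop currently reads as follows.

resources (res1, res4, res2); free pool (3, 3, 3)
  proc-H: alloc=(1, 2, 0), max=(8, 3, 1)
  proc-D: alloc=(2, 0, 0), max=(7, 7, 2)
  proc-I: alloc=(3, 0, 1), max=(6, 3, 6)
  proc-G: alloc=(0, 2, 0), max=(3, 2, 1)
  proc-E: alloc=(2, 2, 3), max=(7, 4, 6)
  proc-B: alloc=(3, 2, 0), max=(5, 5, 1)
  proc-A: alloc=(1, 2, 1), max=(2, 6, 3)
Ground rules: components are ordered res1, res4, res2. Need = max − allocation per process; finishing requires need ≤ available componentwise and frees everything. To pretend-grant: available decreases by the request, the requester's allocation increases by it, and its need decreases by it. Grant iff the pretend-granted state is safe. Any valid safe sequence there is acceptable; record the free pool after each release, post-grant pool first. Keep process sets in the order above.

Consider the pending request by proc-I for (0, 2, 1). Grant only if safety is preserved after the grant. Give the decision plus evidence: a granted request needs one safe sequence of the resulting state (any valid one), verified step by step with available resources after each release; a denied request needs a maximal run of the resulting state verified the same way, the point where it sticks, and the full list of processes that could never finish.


GRANT. The post-grant state is safe; one safe sequence: proc-G, proc-B, proc-A, proc-E, proc-I, proc-D, proc-H.
Key observation: after the grant the pool drops to (3, 1, 2), which still lets proc-G finish first and unwind the rest.
Verifying the post-grant state step by step:
  pool = (3, 1, 2)
  proc-G needs (3, 0, 1) <= (3, 1, 2) -> finishes; pool += (0, 2, 0) = (3, 3, 2)
  proc-B needs (2, 3, 1) <= (3, 3, 2) -> finishes; pool += (3, 2, 0) = (6, 5, 2)
  proc-A needs (1, 4, 2) <= (6, 5, 2) -> finishes; pool += (1, 2, 1) = (7, 7, 3)
  proc-E needs (5, 2, 3) <= (7, 7, 3) -> finishes; pool += (2, 2, 3) = (9, 9, 6)
  proc-I needs (3, 1, 4) <= (9, 9, 6) -> finishes; pool += (3, 2, 2) = (12, 11, 8)
  proc-D needs (5, 7, 2) <= (12, 11, 8) -> finishes; pool += (2, 0, 0) = (14, 11, 8)
  proc-H needs (7, 1, 1) <= (14, 11, 8) -> finishes; pool += (1, 2, 0) = (15, 13, 8)


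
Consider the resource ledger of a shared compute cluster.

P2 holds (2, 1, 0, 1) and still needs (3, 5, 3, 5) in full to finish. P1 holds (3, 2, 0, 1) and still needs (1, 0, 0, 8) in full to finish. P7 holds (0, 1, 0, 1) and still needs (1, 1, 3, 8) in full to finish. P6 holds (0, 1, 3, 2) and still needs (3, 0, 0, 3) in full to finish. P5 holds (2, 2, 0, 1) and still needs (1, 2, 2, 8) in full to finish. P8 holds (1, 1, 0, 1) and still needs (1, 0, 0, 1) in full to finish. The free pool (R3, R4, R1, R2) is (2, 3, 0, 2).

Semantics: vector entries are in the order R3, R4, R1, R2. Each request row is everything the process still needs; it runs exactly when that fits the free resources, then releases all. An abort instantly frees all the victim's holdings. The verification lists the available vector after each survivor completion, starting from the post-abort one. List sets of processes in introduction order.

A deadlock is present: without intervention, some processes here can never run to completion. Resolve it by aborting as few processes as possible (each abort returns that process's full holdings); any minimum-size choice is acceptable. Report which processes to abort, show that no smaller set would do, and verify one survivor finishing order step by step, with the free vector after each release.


Minimum abort set: P1 and P7.
Key observation: the deadlocked P5 becomes finishable only because P1 and P7 released (3, 3, 0, 2); it completes at step 4 below.
No one abort is enough; case by case: P2 alone leaves P1 blocked (short on R2); P1 alone leaves P7 blocked (short on R2); P7 alone leaves P1 blocked (short on R2); P6 alone leaves P1 blocked (short on R2); P5 alone leaves P1 blocked (short on R2); P8 alone leaves P1 blocked (short on R2).
One survivor order: P6, P2, P8, P5. Verifying each step (post-abort pool first):
  pool = (5, 6, 0, 4)
  run P6 (needs (3, 0, 0, 3), free (5, 6, 0, 4)); after release of (0, 1, 3, 2) the pool is (5, 7, 3, 6)
  run P2 (needs (3, 5, 3, 5), free (5, 7, 3, 6)); after release of (2, 1, 0, 1) the pool is (7, 8, 3, 7)
  run P8 (needs (1, 0, 0, 1), free (7, 8, 3, 7)); after release of (1, 1, 0, 1) the pool is (8, 9, 3, 8)
  run P5 (needs (1, 2, 2, 8), free (8, 9, 3, 8)); after release of (2, 2, 0, 1) the pool is (10, 11, 3, 9)


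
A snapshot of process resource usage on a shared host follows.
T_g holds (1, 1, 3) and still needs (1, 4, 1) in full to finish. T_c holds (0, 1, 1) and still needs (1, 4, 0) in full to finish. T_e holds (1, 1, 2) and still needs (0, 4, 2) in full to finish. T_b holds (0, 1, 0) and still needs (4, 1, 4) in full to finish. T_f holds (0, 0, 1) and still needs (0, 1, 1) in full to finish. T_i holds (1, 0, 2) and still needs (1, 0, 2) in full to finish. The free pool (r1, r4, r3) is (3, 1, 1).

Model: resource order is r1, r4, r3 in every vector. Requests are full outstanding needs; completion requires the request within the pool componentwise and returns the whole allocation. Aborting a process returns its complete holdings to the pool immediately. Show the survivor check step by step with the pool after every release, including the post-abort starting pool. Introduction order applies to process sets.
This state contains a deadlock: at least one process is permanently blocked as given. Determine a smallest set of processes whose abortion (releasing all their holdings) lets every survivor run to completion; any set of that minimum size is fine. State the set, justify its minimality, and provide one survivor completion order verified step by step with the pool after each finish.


Minimum abort set: T_g and T_e.
Key observation: T_c could never have finished before the abort; with (2, 2, 5) returned by T_g and T_e, it fits at step 3.
Minimality, checking each single-abort alternative: T_g alone leaves T_c blocked (short on r4); T_c alone leaves T_g blocked (short on r4); T_e alone leaves T_g blocked (short on r4); T_b alone leaves T_g blocked (short on r4); T_f alone leaves T_g blocked (short on r4); T_i alone leaves T_g blocked (short on r4).
The survivors complete as T_i, T_b, T_c, T_f. Step-by-step check (starting from the post-abort pool):
  pool = (5, 3, 6)
  T_i needs (1, 0, 2) <= (5, 3, 6) -> finishes; pool += (1, 0, 2) = (6, 3, 8)
  T_b needs (4, 1, 4) <= (6, 3, 8) -> finishes; pool += (0, 1, 0) = (6, 4, 8)
  T_c needs (1, 4, 0) <= (6, 4, 8) -> finishes; pool += (0, 1, 1) = (6, 5, 9)
  T_f needs (0, 1, 1) <= (6, 5, 9) -> finishes; pool += (0, 0, 1) = (6, 5, 10)


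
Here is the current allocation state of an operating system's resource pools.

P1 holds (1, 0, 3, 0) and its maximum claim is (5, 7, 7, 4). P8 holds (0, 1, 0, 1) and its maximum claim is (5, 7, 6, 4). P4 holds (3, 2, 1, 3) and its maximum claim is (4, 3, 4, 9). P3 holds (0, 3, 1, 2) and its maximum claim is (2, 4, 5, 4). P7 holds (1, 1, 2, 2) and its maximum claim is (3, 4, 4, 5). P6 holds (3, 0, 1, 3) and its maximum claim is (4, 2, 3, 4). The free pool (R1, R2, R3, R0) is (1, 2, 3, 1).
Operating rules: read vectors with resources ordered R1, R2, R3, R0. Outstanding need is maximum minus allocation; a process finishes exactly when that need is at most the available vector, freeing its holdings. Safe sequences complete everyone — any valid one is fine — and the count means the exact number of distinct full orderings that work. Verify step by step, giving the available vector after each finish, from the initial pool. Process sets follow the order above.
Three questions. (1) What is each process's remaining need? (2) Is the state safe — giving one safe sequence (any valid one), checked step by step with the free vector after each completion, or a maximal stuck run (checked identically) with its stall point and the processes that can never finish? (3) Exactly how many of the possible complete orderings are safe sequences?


(1) Remaining need (order R1, R2, R3, R0):
  P1: (4, 7, 4, 4)
  P8: (5, 6, 6, 3)
  P4: (1, 1, 3, 6)
  P3: (2, 1, 4, 2)
  P7: (2, 3, 2, 3)
  P6: (1, 2, 2, 1)
(2) SAFE, for example via the order P6, P3, P4, P8, P7, P1.
Key observation: reading the order forward, P6 is the first process whose need (1, 2, 2, 1) meets the free pool (1, 2, 3, 1) exactly on a resource it requests.
Step-by-step check:
  pool = (1, 2, 3, 1)
  run P6 (needs (1, 2, 2, 1), free (1, 2, 3, 1)); after release of (3, 0, 1, 3) the pool is (4, 2, 4, 4)
  run P3 (needs (2, 1, 4, 2), free (4, 2, 4, 4)); after release of (0, 3, 1, 2) the pool is (4, 5, 5, 6)
  run P4 (needs (1, 1, 3, 6), free (4, 5, 5, 6)); after release of (3, 2, 1, 3) the pool is (7, 7, 6, 9)
  run P8 (needs (5, 6, 6, 3), free (7, 7, 6, 9)); after release of (0, 1, 0, 1) the pool is (7, 8, 6, 10)
  run P7 (needs (2, 3, 2, 3), free (7, 8, 6, 10)); after release of (1, 1, 2, 2) the pool is (8, 9, 8, 12)
  run P1 (needs (4, 7, 4, 4), free (8, 9, 8, 12)); after release of (1, 0, 3, 0) the pool is (9, 9, 11, 12)
(3) Precisely 10 of the possible complete orderings are safe sequences.


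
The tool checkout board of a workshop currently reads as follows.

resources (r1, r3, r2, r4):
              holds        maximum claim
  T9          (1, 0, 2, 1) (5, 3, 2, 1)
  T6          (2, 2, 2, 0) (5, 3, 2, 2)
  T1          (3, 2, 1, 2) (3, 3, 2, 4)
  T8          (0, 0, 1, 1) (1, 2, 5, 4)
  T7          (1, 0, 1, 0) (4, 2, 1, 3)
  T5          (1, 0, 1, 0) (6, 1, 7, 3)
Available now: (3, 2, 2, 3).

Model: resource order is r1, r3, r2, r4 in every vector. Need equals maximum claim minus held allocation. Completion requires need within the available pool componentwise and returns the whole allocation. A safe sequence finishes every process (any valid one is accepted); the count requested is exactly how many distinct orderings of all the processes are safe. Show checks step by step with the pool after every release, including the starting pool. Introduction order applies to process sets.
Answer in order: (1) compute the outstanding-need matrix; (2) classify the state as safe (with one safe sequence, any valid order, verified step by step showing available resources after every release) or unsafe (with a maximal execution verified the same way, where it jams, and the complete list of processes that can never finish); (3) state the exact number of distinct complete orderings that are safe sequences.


(1) Need matrix, components ordered r1, r3, r2, r4:
  T9: (4, 3, 0, 0)
  T6: (3, 1, 0, 2)
  T1: (0, 1, 1, 2)
  T8: (1, 2, 4, 3)
  T7: (3, 2, 0, 3)
  T5: (5, 1, 6, 3)
(2) SAFE — a valid safe sequence is T7, T6, T9, T5, T8, T1.
Key observation: at T7 the run first touches a limit — (3, 2, 0, 3) against (3, 2, 2, 3), exact on a resource it actually requests.
Verifying each step:
  pool = (3, 2, 2, 3)
  T7: need (3, 2, 0, 3) fits (3, 2, 2, 3); releases (1, 0, 1, 0), pool now (4, 2, 3, 3)
  T6: need (3, 1, 0, 2) fits (4, 2, 3, 3); releases (2, 2, 2, 0), pool now (6, 4, 5, 3)
  T9: need (4, 3, 0, 0) fits (6, 4, 5, 3); releases (1, 0, 2, 1), pool now (7, 4, 7, 4)
  T5: need (5, 1, 6, 3) fits (7, 4, 7, 4); releases (1, 0, 1, 0), pool now (8, 4, 8, 4)
  T8: need (1, 2, 4, 3) fits (8, 4, 8, 4); releases (0, 0, 1, 1), pool now (8, 4, 9, 5)
  T1: need (0, 1, 1, 2) fits (8, 4, 9, 5); releases (3, 2, 1, 2), pool now (11, 6, 10, 7)
(3) Exactly 164 of the possible complete orderings are safe sequences.


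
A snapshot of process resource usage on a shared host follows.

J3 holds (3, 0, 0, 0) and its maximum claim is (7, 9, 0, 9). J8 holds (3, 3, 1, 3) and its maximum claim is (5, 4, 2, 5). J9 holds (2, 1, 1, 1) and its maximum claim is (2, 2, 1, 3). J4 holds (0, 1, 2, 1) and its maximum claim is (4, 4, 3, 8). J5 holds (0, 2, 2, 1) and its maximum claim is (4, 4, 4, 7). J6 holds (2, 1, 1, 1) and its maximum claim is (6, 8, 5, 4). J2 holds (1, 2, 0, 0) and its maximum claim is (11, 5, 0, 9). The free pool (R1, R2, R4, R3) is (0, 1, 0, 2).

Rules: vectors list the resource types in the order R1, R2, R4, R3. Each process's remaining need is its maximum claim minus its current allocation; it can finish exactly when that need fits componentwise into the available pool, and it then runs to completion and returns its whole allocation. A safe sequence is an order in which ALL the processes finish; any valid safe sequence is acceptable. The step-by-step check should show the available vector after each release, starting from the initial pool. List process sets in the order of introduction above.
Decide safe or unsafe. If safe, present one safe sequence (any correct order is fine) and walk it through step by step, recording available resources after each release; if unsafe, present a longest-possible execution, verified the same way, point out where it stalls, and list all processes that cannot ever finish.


SAFE. One safe sequence: J9, J8, J5, J6, J4, J3, J2.
Key observation: the order's first zero-slack moment is J9 ((0, 1, 0, 2) needed, (0, 1, 0, 2) free — a requested resource with nothing to spare).
Walking it through:
  pool = (0, 1, 0, 2)
  J9 needs (0, 1, 0, 2) <= (0, 1, 0, 2) -> finishes; pool += (2, 1, 1, 1) = (2, 2, 1, 3)
  J8 needs (2, 1, 1, 2) <= (2, 2, 1, 3) -> finishes; pool += (3, 3, 1, 3) = (5, 5, 2, 6)
  J5 needs (4, 2, 2, 6) <= (5, 5, 2, 6) -> finishes; pool += (0, 2, 2, 1) = (5, 7, 4, 7)
  J6 needs (4, 7, 4, 3) <= (5, 7, 4, 7) -> finishes; pool += (2, 1, 1, 1) = (7, 8, 5, 8)
  J4 needs (4, 3, 1, 7) <= (7, 8, 5, 8) -> finishes; pool += (0, 1, 2, 1) = (7, 9, 7, 9)
  J3 needs (4, 9, 0, 9) <= (7, 9, 7, 9) -> finishes; pool += (3, 0, 0, 0) = (10, 9, 7, 9)
  J2 needs (10, 3, 0, 9) <= (10, 9, 7, 9) -> finishes; pool += (1, 2, 0, 0) = (11, 11, 7, 9)


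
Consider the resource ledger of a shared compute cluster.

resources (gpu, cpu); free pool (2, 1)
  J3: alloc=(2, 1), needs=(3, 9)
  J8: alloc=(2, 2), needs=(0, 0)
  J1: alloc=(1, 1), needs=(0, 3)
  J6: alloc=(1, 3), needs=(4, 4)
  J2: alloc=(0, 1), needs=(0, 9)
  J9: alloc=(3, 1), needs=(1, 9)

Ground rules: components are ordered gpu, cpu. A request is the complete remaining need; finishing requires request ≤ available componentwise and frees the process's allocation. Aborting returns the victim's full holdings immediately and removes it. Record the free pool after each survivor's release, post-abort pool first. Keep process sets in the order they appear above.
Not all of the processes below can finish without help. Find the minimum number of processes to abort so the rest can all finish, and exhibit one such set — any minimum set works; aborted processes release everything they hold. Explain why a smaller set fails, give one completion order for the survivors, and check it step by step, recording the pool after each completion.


Abort J3 and J2.
Key observation: J9 was stuck for good until J3 and J2 gave back (2, 2); in the order shown it finishes at step 4.
No one abort is enough; case by case: J3 alone leaves J2 blocked (short on cpu); J8 alone leaves J3 blocked (short on cpu); J1 alone leaves J3 blocked (short on cpu); J6 alone leaves J3 blocked (short on cpu); J2 alone leaves J3 blocked (short on cpu); J9 alone leaves J3 blocked (short on cpu).
The survivors complete as J1, J8, J6, J9. Check, step by step (starting from the post-abort pool):
  pool = (4, 3)
  J1 needs (0, 3) <= (4, 3) -> finishes; pool += (1, 1) = (5, 4)
  J8 needs (0, 0) <= (5, 4) -> finishes; pool += (2, 2) = (7, 6)
  J6 needs (4, 4) <= (7, 6) -> finishes; pool += (1, 3) = (8, 9)
  J9 needs (1, 9) <= (8, 9) -> finishes; pool += (3, 1) = (11, 10)


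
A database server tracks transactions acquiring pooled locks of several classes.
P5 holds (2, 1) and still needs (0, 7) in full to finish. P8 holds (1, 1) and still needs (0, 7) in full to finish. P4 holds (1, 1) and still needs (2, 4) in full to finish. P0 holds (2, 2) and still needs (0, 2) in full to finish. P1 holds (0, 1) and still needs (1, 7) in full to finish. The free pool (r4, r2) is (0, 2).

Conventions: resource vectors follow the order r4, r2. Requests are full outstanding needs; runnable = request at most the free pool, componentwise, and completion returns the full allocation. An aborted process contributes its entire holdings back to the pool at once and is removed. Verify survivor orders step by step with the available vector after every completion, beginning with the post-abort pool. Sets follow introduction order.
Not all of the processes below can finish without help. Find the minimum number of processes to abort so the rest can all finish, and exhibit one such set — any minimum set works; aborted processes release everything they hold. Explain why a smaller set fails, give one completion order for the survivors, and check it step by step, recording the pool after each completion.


Abort P5 and P1.
Key observation: the deadlocked P8 becomes finishable only because P5 and P1 released (2, 2); it completes at step 3 below.
Why nothing smaller works — every single abort fails: P5 alone leaves P8 blocked (short on r2); P8 alone leaves P5 blocked (short on r2); P4 alone leaves P5 blocked (short on r2); P0 alone leaves P5 blocked (short on r2); P1 alone leaves P5 blocked (short on r2).
One survivor order: P4, P0, P8. Verifying each step (post-abort pool first):
  pool = (2, 4)
  P4 needs (2, 4) <= (2, 4) -> finishes; pool += (1, 1) = (3, 5)
  P0 needs (0, 2) <= (3, 5) -> finishes; pool += (2, 2) = (5, 7)
  P8 needs (0, 7) <= (5, 7) -> finishes; pool += (1, 1) = (6, 8)
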